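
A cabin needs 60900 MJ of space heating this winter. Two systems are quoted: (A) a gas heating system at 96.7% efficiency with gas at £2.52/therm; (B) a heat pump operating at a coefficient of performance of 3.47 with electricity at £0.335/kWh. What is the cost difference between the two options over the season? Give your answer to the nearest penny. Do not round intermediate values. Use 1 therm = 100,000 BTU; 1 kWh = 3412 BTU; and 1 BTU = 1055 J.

Heat load = 60900 MJ = 60,900,000,000 J / 1055 = 57,725,118 BTU
Gas: input = 57,725,118 / 0.967 = 59,695,055 BTU = 597 therm → 597 × £2.52 = £1,504.32
Heat pump: 57,725,118 BTU / 3412 = 16,920 kWh heat; / 3.47 = 4,876 kWh in → × £0.335 = £1,633.32
Difference = |£1,504.32 − £1,633.32| = £129.00

£129.00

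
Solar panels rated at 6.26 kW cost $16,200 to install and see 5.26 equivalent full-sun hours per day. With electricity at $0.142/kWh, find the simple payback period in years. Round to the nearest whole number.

9 years

Daily generation = 6.26 kW × 5.26 h = 32.93 kWh
Annual generation = 32.93 × 365 = 12019 kWh
Annual savings = 12019 × $0.142 = $1,706.64
Payback = $16,200 / $1,706.64 = 9.49 years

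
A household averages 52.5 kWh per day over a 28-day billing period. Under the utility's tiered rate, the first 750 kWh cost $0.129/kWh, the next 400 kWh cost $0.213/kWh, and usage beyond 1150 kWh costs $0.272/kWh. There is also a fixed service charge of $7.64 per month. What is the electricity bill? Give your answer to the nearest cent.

Usage = 52.5 kWh/day × 28 days = 1470 kWh
First 750 kWh × $0.129 = $96.75
Next 400 kWh × $0.213 = $85.20
Remaining 320 kWh × $0.272 = $87.04
Energy charge = $268.99; + service $7.64 = $276.63

$276.63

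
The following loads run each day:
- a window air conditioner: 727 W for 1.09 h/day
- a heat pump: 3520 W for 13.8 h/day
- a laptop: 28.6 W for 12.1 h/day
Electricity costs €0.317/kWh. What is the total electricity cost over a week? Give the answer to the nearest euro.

€110

window air conditioner: 727 W × 1.09 h × 7 d = 5,547 Wh = 5.547 kWh
heat pump: 3520 W × 13.8 h × 7 d = 340,032 Wh = 340 kWh
laptop: 28.6 W × 12.1 h × 7 d = 2,422 Wh = 2.422 kWh
Total energy = 5.547 + 340 + 2.422 = 348 kWh
Cost = 348 kWh × €0.317 = €110.32 ≈ €110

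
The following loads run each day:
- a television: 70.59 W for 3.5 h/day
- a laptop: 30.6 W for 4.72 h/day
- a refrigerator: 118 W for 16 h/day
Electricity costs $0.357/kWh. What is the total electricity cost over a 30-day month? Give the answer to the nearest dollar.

television: 70.59 W × 3.5 h × 30 d = 7,412 Wh = 7.412 kWh
laptop: 30.6 W × 4.72 h × 30 d = 4,333 Wh = 4.333 kWh
refrigerator: 118 W × 16 h × 30 d = 56,640 Wh = 56.64 kWh
Total energy = 7.412 + 4.333 + 56.64 = 68.38 kWh
Cost = 68.38 kWh × $0.357 = $24.41 ≈ $24

$24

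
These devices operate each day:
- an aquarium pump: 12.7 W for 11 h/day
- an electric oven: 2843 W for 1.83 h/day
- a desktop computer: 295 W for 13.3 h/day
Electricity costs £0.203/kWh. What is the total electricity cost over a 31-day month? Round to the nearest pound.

£58

aquarium pump: 12.7 W × 11 h × 31 d = 4,331 Wh = 4.331 kWh
electric oven: 2843 W × 1.83 h × 31 d = 161,283 Wh = 161.3 kWh
desktop computer: 295 W × 13.3 h × 31 d = 121,628 Wh = 121.6 kWh
Total energy = 4.331 + 161.3 + 121.6 = 287.2 kWh
Cost = 287.2 kWh × £0.203 = £58.31 ≈ £58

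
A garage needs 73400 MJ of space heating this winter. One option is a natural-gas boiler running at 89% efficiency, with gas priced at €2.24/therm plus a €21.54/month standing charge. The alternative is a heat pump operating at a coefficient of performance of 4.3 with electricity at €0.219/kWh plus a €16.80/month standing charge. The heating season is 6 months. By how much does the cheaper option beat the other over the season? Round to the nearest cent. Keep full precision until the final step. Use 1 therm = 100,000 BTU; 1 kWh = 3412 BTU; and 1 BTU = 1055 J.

€740.99

Heat load = 73400 MJ = 73,400,000,000 J / 1055 = 69,573,460 BTU
Gas: input = 69,573,460 / 0.89 = 78,172,427 BTU = 781.7 therm → 781.7 × €2.24 = €1,751.06; + 6 × €21.54 standing = €1,880.30
Heat pump: 69,573,460 BTU / 3412 = 20,390 kWh heat; / 4.3 = 4,742 kWh in → × €0.219 = €1,038.51; + 6 × €16.80 standing = €1,139.31
Difference = |€1,880.30 − €1,139.31| = €740.99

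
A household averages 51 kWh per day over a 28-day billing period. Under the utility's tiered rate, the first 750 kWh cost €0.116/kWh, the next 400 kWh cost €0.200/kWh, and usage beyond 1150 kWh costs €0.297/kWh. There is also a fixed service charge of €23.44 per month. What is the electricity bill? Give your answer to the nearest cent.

Usage = 51 kWh/day × 28 days = 1428 kWh
First 750 kWh × €0.116 = €87.00
Next 400 kWh × €0.200 = €80.00
Remaining 278 kWh × €0.297 = €82.57
Energy charge = €249.57; + service €23.44 = €273.01

€273.01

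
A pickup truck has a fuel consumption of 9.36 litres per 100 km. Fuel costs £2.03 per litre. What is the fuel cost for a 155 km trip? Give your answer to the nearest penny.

Fuel = 9.36 L/100 km × 155 km / 100 = 14.51 L
Cost = 14.51 L × £2.03/L = £29.45

£29.45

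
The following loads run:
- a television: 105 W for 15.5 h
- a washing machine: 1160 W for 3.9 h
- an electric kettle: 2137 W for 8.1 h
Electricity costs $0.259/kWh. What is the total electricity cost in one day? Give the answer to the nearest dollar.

$6

television: 105 W × 15.5 h = 1,628 Wh = 1.627 kWh
washing machine: 1160 W × 3.9 h = 4,524 Wh = 4.524 kWh
electric kettle: 2137 W × 8.1 h = 17,310 Wh = 17.31 kWh
Total energy = 1.627 + 4.524 + 17.31 = 23.46 kWh
Cost = 23.46 kWh × $0.259 = $6.08 ≈ $6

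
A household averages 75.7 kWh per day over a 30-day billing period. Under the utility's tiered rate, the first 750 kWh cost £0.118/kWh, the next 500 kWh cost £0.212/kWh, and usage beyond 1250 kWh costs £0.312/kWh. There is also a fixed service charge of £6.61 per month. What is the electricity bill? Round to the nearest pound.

£520

Usage = 75.7 kWh/day × 30 days = 2271 kWh
First 750 kWh × £0.118 = £88.50
Next 500 kWh × £0.212 = £106.00
Remaining 1021 kWh × £0.312 = £318.55
Energy charge = £513.05; + service £6.61 = £519.66 ≈ £520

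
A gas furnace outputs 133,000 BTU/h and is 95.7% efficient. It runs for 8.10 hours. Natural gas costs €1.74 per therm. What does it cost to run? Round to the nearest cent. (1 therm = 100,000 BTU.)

€19.59

Heat delivered = 133,000 BTU/h × 8.10 h = 1,077,300 BTU
Gas input = 1,077,300 / 0.957 = 1,125,705 BTU
= 1,125,705 / 100,000 = 11.26 therm
Cost = 11.26 × €1.74/therm = €19.59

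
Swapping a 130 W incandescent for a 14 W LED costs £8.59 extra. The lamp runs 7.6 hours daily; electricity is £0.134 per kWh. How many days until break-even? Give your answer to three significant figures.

Power saved = 130 − 14 = 116 W
Daily energy saved = 116 W × 7.6 h = 881.6 Wh = 0.8816 kWh
Daily savings = 0.8816 × £0.134 = £0.1181
Payback = £8.59 / £0.1181 per day = 72.71 days

72.7 days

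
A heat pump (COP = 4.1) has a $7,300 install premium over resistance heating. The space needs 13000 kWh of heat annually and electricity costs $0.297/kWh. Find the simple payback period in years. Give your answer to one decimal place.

Resistance: 13000 kWh × $0.297 = $3,861.00/yr
Heat pump: 13000 / 4.1 = 3171 kWh in → × $0.297 = $941.71/yr
Annual savings = $2,919.29
Payback = $7,300 / $2,919.29 = 2.5 years

2.5 years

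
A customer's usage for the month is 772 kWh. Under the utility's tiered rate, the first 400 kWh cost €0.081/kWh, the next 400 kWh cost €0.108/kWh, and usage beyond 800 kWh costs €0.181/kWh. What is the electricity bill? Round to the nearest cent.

First 400 kWh × €0.081 = €32.40
Next 372 kWh × €0.108 = €40.18
Remaining tier: 0 kWh (not reached)
Total = €72.58

€72.58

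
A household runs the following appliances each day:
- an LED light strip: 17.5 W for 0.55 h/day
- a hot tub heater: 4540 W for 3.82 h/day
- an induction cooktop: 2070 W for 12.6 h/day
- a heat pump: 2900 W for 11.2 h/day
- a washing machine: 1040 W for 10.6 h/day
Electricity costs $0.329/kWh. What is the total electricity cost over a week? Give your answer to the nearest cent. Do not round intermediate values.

$200.22

LED light strip: 17.5 W × 0.55 h × 7 d = 67 Wh = 0.06738 kWh
hot tub heater: 4540 W × 3.82 h × 7 d = 121,400 Wh = 121.4 kWh
induction cooktop: 2070 W × 12.6 h × 7 d = 182,574 Wh = 182.6 kWh
heat pump: 2900 W × 11.2 h × 7 d = 227,360 Wh = 227.4 kWh
washing machine: 1040 W × 10.6 h × 7 d = 77,168 Wh = 77.17 kWh
Total energy = 0.06738 + 121.4 + 182.6 + 227.4 + 77.17 = 608.6 kWh
Cost = 608.6 kWh × $0.329 = $200.22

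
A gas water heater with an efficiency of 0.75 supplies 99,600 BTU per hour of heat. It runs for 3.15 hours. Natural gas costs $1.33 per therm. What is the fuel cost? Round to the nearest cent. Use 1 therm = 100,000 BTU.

$5.56

Heat delivered = 99,600 BTU/h × 3.15 h = 313,740 BTU
Gas input = 313,740 / 0.75 = 418,320 BTU
= 418,320 / 100,000 = 4.183 therm
Cost = 4.183 × $1.33/therm = $5.56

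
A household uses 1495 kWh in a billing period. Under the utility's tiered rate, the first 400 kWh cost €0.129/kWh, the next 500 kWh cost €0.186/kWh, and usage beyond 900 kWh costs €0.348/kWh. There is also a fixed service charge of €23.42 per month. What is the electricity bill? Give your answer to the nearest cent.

First 400 kWh × €0.129 = €51.60
Next 500 kWh × €0.186 = €93.00
Remaining 595 kWh × €0.348 = €207.06
Energy charge = €351.66; + service €23.42 = €375.08

€375.08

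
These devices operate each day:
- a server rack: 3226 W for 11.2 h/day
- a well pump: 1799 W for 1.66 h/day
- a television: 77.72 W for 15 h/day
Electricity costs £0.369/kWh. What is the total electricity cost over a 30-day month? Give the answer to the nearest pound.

£446

server rack: 3226 W × 11.2 h × 30 d = 1,083,936 Wh = 1,084 kWh
well pump: 1799 W × 1.66 h × 30 d = 89,590 Wh = 89.59 kWh
television: 77.72 W × 15 h × 30 d = 34,974 Wh = 34.97 kWh
Total energy = 1,084 + 89.59 + 34.97 = 1,209 kWh
Cost = 1,209 kWh × £0.369 = £445.94 ≈ £446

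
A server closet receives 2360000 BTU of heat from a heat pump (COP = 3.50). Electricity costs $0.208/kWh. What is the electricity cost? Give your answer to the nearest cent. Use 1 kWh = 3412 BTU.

$41.11

Heat delivered = 2,360,000 BTU / 3412 = 691.7 kWh
Electrical input = 691.7 kWh / 3.50 = 197.6 kWh
Cost = 197.6 × $0.208/kWh = $41.11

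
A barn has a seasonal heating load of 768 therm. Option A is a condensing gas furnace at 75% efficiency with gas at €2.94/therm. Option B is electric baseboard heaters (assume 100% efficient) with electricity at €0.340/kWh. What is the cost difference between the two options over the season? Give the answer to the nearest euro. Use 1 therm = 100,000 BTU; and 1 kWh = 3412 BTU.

€4642

Heat load = 768 therm × 100,000 = 76,800,000 BTU
Gas: input = 76,800,000 / 0.75 = 102,400,000 BTU = 1,024 therm → 1,024 × €2.94 = €3,010.56
Electric: 76,800,000 BTU / 3412 = 22,510 kWh → × €0.340 = €7,652.99
Difference = |€3,010.56 − €7,652.99| = €4,642.43 ≈ €4642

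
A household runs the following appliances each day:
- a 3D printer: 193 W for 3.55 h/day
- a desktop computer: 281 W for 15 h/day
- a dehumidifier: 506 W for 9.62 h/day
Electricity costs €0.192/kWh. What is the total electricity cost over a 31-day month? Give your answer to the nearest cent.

3D printer: 193 W × 3.55 h × 31 d = 21,240 Wh = 21.24 kWh
desktop computer: 281 W × 15 h × 31 d = 130,665 Wh = 130.7 kWh
dehumidifier: 506 W × 9.62 h × 31 d = 150,899 Wh = 150.9 kWh
Total energy = 21.24 + 130.7 + 150.9 = 302.8 kWh
Cost = 302.8 kWh × €0.192 = €58.14

€58.14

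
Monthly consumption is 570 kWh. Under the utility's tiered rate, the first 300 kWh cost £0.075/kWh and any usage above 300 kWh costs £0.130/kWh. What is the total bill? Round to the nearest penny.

£57.60

First 300 kWh × £0.075 = £22.50
Remaining 270 kWh × £0.130 = £35.10
Total = £57.60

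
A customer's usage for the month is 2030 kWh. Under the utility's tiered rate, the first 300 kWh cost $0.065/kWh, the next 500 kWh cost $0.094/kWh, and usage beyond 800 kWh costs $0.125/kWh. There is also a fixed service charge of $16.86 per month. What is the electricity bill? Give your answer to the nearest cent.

First 300 kWh × $0.065 = $19.50
Next 500 kWh × $0.094 = $47.00
Remaining 1230 kWh × $0.125 = $153.75
Energy charge = $220.25; + service $16.86 = $237.11

$237.11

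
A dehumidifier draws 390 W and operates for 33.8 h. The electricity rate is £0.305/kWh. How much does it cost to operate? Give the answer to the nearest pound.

£4

Energy = 390 W × 33.8 h = 13,182 Wh = 13.18 kWh
Cost = 13.18 kWh × £0.305/kWh = £4.02 ≈ £4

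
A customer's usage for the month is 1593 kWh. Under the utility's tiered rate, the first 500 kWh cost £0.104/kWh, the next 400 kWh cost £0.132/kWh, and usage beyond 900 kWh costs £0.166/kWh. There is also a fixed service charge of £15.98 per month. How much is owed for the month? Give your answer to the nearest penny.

First 500 kWh × £0.104 = £52.00
Next 400 kWh × £0.132 = £52.80
Remaining 693 kWh × £0.166 = £115.04
Energy charge = £219.84; + service £15.98 = £235.82

£235.82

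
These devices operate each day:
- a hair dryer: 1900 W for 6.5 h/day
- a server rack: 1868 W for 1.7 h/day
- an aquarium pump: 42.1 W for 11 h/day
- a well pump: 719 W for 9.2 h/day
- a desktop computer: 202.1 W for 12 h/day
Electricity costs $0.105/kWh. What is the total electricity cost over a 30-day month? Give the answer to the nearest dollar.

$79

hair dryer: 1900 W × 6.5 h × 30 d = 370,500 Wh = 370.5 kWh
server rack: 1868 W × 1.7 h × 30 d = 95,268 Wh = 95.27 kWh
aquarium pump: 42.1 W × 11 h × 30 d = 13,893 Wh = 13.89 kWh
well pump: 719 W × 9.2 h × 30 d = 198,444 Wh = 198.4 kWh
desktop computer: 202.1 W × 12 h × 30 d = 72,756 Wh = 72.76 kWh
Total energy = 370.5 + 95.27 + 13.89 + 198.4 + 72.76 = 750.9 kWh
Cost = 750.9 kWh × $0.105 = $78.84 ≈ $79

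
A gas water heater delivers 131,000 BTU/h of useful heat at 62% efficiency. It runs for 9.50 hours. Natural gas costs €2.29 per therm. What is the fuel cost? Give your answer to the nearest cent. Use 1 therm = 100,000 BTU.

€45.97

Heat delivered = 131,000 BTU/h × 9.50 h = 1,244,500 BTU
Gas input = 1,244,500 / 0.620 = 2,007,258 BTU
= 2,007,258 / 100,000 = 20.07 therm
Cost = 20.07 × €2.29/therm = €45.97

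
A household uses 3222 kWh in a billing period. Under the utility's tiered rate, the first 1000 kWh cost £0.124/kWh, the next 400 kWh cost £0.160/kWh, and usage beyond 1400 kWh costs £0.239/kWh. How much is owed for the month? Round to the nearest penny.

£623.46

First 1000 kWh × £0.124 = £124.00
Next 400 kWh × £0.160 = £64.00
Remaining 1822 kWh × £0.239 = £435.46
Total = £623.46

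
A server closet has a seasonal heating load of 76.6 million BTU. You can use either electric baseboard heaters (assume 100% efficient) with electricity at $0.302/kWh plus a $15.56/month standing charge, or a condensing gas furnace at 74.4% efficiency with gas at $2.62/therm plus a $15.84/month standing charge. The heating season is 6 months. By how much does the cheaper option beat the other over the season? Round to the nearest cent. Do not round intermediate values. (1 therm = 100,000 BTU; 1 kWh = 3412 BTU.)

Heat load = 76.6 × 10⁶ BTU = 76,600,000 BTU
Gas: input = 76,600,000 / 0.744 = 102,956,989 BTU = 1,030 therm → 1,030 × $2.62 = $2,697.47; + 6 × $15.84 standing = $2,792.51
Electric: 76,600,000 BTU / 3412 = 22,450 kWh → × $0.302 = $6,779.95; + 6 × $15.56 standing = $6,873.31
Difference = |$2,792.51 − $6,873.31| = $4,080.80

$4080.80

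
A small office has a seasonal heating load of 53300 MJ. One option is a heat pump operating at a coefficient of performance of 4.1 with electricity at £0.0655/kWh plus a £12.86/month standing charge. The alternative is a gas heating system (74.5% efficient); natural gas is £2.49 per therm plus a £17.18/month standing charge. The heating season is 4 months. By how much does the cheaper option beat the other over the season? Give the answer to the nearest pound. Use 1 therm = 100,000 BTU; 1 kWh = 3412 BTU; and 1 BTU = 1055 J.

£1469

Heat load = 53300 MJ = 53,300,000,000 J / 1055 = 50,521,327 BTU
Gas: input = 50,521,327 / 0.745 = 67,813,862 BTU = 678.1 therm → 678.1 × £2.49 = £1,688.57; + 4 × £17.18 standing = £1,757.29
Heat pump: 50,521,327 BTU / 3412 = 14,810 kWh heat; / 4.1 = 3,611 kWh in → × £0.0655 = £236.55; + 4 × £12.86 standing = £287.99
Difference = |£1,757.29 − £287.99| = £1,469.30 ≈ £1469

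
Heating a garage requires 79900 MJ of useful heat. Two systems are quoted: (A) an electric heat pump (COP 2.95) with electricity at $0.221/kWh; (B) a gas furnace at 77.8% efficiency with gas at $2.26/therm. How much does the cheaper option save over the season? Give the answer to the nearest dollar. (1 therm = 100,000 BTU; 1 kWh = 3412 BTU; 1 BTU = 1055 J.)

Heat load = 79900 MJ = 79,900,000,000 J / 1055 = 75,734,597 BTU
Gas: input = 75,734,597 / 0.778 = 97,345,241 BTU = 973.5 therm → 973.5 × $2.26 = $2,200.00
Heat pump: 75,734,597 BTU / 3412 = 22,200 kWh heat; / 2.95 = 7,524 kWh in → × $0.221 = $1,662.86
Difference = |$2,200.00 − $1,662.86| = $537.14 ≈ $537

$537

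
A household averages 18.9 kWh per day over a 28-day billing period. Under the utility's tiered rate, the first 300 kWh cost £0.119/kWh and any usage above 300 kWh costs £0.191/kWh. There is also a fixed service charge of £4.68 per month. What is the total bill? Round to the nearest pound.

Usage = 18.9 kWh/day × 28 days = 529.2 kWh
First 300 kWh × £0.119 = £35.70
Remaining 229.2 kWh × £0.191 = £43.78
Energy charge = £79.48; + service £4.68 = £84.16 ≈ £84

£84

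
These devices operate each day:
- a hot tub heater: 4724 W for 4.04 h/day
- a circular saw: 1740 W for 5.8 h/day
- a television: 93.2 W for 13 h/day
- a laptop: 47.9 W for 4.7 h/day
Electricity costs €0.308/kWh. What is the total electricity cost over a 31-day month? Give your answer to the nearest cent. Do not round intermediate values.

€292.30

hot tub heater: 4724 W × 4.04 h × 31 d = 591,634 Wh = 591.6 kWh
circular saw: 1740 W × 5.8 h × 31 d = 312,852 Wh = 312.9 kWh
television: 93.2 W × 13 h × 31 d = 37,560 Wh = 37.56 kWh
laptop: 47.9 W × 4.7 h × 31 d = 6,979 Wh = 6.979 kWh
Total energy = 591.6 + 312.9 + 37.56 + 6.979 = 949 kWh
Cost = 949 kWh × €0.308 = €292.30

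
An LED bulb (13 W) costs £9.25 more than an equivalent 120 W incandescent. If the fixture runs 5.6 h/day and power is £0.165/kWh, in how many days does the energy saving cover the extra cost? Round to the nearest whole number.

94 days

Power saved = 120 − 13 = 107 W
Daily energy saved = 107 W × 5.6 h = 599.2 Wh = 0.5992 kWh
Daily savings = 0.5992 × £0.165 = £0.0989
Payback = £9.25 / £0.0989 per day = 93.56 days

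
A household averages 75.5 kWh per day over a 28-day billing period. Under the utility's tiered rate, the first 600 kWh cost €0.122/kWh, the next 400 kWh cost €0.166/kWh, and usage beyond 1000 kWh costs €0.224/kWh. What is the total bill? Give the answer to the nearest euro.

€389

Usage = 75.5 kWh/day × 28 days = 2114 kWh
First 600 kWh × €0.122 = €73.20
Next 400 kWh × €0.166 = €66.40
Remaining 1114 kWh × €0.224 = €249.54
Total = €389.14 ≈ €389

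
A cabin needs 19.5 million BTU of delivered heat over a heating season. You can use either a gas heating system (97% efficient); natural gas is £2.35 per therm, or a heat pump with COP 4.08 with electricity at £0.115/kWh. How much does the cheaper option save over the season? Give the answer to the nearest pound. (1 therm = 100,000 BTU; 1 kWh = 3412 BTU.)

Heat load = 19.5 × 10⁶ BTU = 19,500,000 BTU
Gas: input = 19,500,000 / 0.97 = 20,103,093 BTU = 201 therm → 201 × £2.35 = £472.42
Heat pump: 19,500,000 BTU / 3412 = 5,715 kWh heat; / 4.08 = 1,401 kWh in → × £0.115 = £161.09
Difference = |£472.42 − £161.09| = £311.33 ≈ £311

£311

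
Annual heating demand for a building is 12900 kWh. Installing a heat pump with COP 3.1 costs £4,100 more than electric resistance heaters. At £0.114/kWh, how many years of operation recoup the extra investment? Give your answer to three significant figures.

Resistance: 12900 kWh × £0.114 = £1,470.60/yr
Heat pump: 12900 / 3.1 = 4161 kWh in → × £0.114 = £474.39/yr
Annual savings = £996.21
Payback = £4,100 / £996.21 = 4.12 years

4.12 years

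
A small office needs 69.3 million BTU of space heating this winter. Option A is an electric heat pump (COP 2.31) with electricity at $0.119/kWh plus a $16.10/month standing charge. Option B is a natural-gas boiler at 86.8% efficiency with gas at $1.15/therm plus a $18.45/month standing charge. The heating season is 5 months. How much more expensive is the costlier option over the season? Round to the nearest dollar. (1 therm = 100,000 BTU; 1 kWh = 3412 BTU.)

$116

Heat load = 69.3 × 10⁶ BTU = 69,300,000 BTU
Gas: input = 69,300,000 / 0.868 = 79,838,710 BTU = 798.4 therm → 798.4 × $1.15 = $918.15; + 5 × $18.45 standing = $1,010.40
Heat pump: 69,300,000 BTU / 3412 = 20,310 kWh heat; / 2.31 = 8,792 kWh in → × $0.119 = $1,046.31; + 5 × $16.10 standing = $1,126.81
Difference = |$1,010.40 − $1,126.81| = $116.41 ≈ $116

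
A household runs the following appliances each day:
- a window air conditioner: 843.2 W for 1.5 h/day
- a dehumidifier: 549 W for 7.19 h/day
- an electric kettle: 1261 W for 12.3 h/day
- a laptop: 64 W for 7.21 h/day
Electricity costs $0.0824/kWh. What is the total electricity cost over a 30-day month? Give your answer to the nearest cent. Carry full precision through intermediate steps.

$52.37

window air conditioner: 843.2 W × 1.5 h × 30 d = 37,944 Wh = 37.94 kWh
dehumidifier: 549 W × 7.19 h × 30 d = 118,419 Wh = 118.4 kWh
electric kettle: 1261 W × 12.3 h × 30 d = 465,309 Wh = 465.3 kWh
laptop: 64 W × 7.21 h × 30 d = 13,843 Wh = 13.84 kWh
Total energy = 37.94 + 118.4 + 465.3 + 13.84 = 635.5 kWh
Cost = 635.5 kWh × $0.0824 = $52.37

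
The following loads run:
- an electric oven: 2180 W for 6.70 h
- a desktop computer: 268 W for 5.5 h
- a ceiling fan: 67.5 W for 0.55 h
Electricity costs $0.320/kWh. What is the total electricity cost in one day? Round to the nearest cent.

electric oven: 2180 W × 6.70 h = 14,606 Wh = 14.61 kWh
desktop computer: 268 W × 5.5 h = 1,474 Wh = 1.474 kWh
ceiling fan: 67.5 W × 0.55 h = 37 Wh = 0.03712 kWh
Total energy = 14.61 + 1.474 + 0.03712 = 16.12 kWh
Cost = 16.12 kWh × $0.320 = $5.16

$5.16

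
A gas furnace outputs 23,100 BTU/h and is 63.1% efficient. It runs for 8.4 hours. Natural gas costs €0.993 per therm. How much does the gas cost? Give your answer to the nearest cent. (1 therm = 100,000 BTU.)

Heat delivered = 23,100 BTU/h × 8.4 h = 194,040 BTU
Gas input = 194,040 / 0.631 = 307,512 BTU
= 307,512 / 100,000 = 3.075 therm
Cost = 3.075 × €0.993/therm = €3.05

€3.05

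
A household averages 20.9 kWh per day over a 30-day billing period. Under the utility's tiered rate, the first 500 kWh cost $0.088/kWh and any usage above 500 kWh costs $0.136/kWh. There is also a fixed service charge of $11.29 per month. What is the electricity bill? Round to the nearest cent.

$72.56

Usage = 20.9 kWh/day × 30 days = 627 kWh
First 500 kWh × $0.088 = $44.00
Remaining 127 kWh × $0.136 = $17.27
Energy charge = $61.27; + service $11.29 = $72.56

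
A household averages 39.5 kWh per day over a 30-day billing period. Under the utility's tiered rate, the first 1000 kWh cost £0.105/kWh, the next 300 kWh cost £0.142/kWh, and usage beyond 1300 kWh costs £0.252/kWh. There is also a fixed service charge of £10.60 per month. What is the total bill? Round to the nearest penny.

£141.87

Usage = 39.5 kWh/day × 30 days = 1185 kWh
First 1000 kWh × £0.105 = £105.00
Next 185 kWh × £0.142 = £26.27
Remaining tier: 0 kWh (not reached)
Energy charge = £131.27; + service £10.60 = £141.87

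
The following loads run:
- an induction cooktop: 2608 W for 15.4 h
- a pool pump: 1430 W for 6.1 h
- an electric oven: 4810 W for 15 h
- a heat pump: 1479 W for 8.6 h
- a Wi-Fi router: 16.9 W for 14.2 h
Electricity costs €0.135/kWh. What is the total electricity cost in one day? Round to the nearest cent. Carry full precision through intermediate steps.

€18.09

induction cooktop: 2608 W × 15.4 h = 40,163 Wh = 40.16 kWh
pool pump: 1430 W × 6.1 h = 8,723 Wh = 8.723 kWh
electric oven: 4810 W × 15 h = 72,150 Wh = 72.15 kWh
heat pump: 1479 W × 8.6 h = 12,719 Wh = 12.72 kWh
Wi-Fi router: 16.9 W × 14.2 h = 240 Wh = 0.24 kWh
Total energy = 40.16 + 8.723 + 72.15 + 12.72 + 0.24 = 134 kWh
Cost = 134 kWh × €0.135 = €18.09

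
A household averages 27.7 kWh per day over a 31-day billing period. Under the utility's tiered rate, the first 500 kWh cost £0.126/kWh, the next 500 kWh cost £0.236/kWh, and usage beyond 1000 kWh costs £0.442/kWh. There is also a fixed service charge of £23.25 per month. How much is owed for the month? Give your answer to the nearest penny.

Usage = 27.7 kWh/day × 31 days = 858.7 kWh
First 500 kWh × £0.126 = £63.00
Next 358.7 kWh × £0.236 = £84.65
Remaining tier: 0 kWh (not reached)
Energy charge = £147.65; + service £23.25 = £170.90

£170.90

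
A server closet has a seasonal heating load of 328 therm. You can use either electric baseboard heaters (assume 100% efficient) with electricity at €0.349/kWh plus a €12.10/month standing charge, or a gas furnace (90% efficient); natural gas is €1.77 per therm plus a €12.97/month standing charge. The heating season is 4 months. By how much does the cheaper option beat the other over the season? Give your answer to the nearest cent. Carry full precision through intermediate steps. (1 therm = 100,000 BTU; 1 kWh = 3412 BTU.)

€2706.44

Heat load = 328 therm × 100,000 = 32,800,000 BTU
Gas: input = 32,800,000 / 0.90 = 36,444,444 BTU = 364.4 therm → 364.4 × €1.77 = €645.07; + 4 × €12.97 standing = €696.95
Electric: 32,800,000 BTU / 3412 = 9,613 kWh → × €0.349 = €3,354.98; + 4 × €12.10 standing = €3,403.38
Difference = |€696.95 − €3,403.38| = €2,706.44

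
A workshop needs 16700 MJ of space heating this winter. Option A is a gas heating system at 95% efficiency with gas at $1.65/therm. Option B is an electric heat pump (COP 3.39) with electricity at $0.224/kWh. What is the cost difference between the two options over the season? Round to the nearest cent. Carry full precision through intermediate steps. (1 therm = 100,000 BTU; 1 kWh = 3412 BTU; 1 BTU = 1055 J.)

$31.62

Heat load = 16700 MJ = 16,700,000,000 J / 1055 = 15,829,384 BTU
Gas: input = 15,829,384 / 0.95 = 16,662,509 BTU = 166.6 therm → 166.6 × $1.65 = $274.93
Heat pump: 15,829,384 BTU / 3412 = 4,639 kWh heat; / 3.39 = 1,369 kWh in → × $0.224 = $306.55
Difference = |$274.93 − $306.55| = $31.62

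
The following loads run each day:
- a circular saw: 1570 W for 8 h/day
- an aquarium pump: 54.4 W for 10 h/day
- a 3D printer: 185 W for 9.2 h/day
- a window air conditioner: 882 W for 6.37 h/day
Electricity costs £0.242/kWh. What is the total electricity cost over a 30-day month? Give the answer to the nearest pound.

circular saw: 1570 W × 8 h × 30 d = 376,800 Wh = 376.8 kWh
aquarium pump: 54.4 W × 10 h × 30 d = 16,320 Wh = 16.32 kWh
3D printer: 185 W × 9.2 h × 30 d = 51,060 Wh = 51.06 kWh
window air conditioner: 882 W × 6.37 h × 30 d = 168,550 Wh = 168.6 kWh
Total energy = 376.8 + 16.32 + 51.06 + 168.6 = 612.7 kWh
Cost = 612.7 kWh × £0.242 = £148.28 ≈ £148

£148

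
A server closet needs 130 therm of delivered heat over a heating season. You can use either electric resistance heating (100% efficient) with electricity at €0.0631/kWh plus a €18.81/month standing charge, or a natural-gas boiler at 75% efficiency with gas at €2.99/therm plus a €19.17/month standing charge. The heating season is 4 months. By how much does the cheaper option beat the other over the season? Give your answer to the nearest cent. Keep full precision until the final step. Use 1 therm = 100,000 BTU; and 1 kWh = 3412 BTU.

Heat load = 130 therm × 100,000 = 13,000,000 BTU
Gas: input = 13,000,000 / 0.75 = 17,333,333 BTU = 173.3 therm → 173.3 × €2.99 = €518.27; + 4 × €19.17 standing = €594.95
Electric: 13,000,000 BTU / 3412 = 3,810 kWh → × €0.0631 = €240.42; + 4 × €18.81 standing = €315.66
Difference = |€594.95 − €315.66| = €279.29

€279.29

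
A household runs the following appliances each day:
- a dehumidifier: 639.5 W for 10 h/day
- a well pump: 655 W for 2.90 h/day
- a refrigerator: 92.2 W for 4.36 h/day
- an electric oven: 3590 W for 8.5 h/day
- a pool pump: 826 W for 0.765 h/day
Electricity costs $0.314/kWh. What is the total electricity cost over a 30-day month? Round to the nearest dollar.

$375

dehumidifier: 639.5 W × 10 h × 30 d = 191,850 Wh = 191.8 kWh
well pump: 655 W × 2.90 h × 30 d = 56,985 Wh = 56.98 kWh
refrigerator: 92.2 W × 4.36 h × 30 d = 12,060 Wh = 12.06 kWh
electric oven: 3590 W × 8.5 h × 30 d = 915,450 Wh = 915.5 kWh
pool pump: 826 W × 0.765 h × 30 d = 18,957 Wh = 18.96 kWh
Total energy = 191.8 + 56.98 + 12.06 + 915.5 + 18.96 = 1,195 kWh
Cost = 1,195 kWh × $0.314 = $375.32 ≈ $375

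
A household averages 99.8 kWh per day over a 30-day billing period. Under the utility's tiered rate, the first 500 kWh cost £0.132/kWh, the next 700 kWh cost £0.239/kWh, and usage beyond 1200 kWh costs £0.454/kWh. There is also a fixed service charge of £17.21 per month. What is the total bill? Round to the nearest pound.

£1065

Usage = 99.8 kWh/day × 30 days = 2994 kWh
First 500 kWh × £0.132 = £66.00
Next 700 kWh × £0.239 = £167.30
Remaining 1794 kWh × £0.454 = £814.48
Energy charge = £1,047.78; + service £17.21 = £1,064.99 ≈ £1065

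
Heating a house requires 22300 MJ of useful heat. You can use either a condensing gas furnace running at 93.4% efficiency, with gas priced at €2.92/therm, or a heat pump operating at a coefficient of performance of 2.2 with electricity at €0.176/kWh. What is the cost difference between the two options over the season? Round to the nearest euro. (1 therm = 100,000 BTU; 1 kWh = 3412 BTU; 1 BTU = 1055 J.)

€165

Heat load = 22300 MJ = 22,300,000,000 J / 1055 = 21,137,441 BTU
Gas: input = 21,137,441 / 0.934 = 22,631,093 BTU = 226.3 therm → 226.3 × €2.92 = €660.83
Heat pump: 21,137,441 BTU / 3412 = 6,195 kWh heat; / 2.2 = 2,816 kWh in → × €0.176 = €495.60
Difference = |€660.83 − €495.60| = €165.23 ≈ €165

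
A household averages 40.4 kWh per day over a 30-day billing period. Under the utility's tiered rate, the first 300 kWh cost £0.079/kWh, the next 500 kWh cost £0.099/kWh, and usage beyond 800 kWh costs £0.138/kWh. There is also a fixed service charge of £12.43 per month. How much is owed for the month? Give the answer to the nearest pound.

£142

Usage = 40.4 kWh/day × 30 days = 1212 kWh
First 300 kWh × £0.079 = £23.70
Next 500 kWh × £0.099 = £49.50
Remaining 412 kWh × £0.138 = £56.86
Energy charge = £130.06; + service £12.43 = £142.49 ≈ £142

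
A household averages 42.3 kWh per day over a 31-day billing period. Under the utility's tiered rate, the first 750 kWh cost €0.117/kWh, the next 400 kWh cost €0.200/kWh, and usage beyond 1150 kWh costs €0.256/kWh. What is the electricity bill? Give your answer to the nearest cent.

€209.04

Usage = 42.3 kWh/day × 31 days = 1311.3 kWh
First 750 kWh × €0.117 = €87.75
Next 400 kWh × €0.200 = €80.00
Remaining 161.3 kWh × €0.256 = €41.29
Total = €209.04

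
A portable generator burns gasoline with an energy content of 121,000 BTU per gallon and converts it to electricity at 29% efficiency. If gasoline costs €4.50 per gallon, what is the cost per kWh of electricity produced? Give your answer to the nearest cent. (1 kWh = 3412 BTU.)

€0.44

Electrical output per gallon = 121,000 BTU × 0.29 / 3412 BTU/kWh = 10.28 kWh
Cost per kWh = €4.50 / 10.28 kWh = €0.438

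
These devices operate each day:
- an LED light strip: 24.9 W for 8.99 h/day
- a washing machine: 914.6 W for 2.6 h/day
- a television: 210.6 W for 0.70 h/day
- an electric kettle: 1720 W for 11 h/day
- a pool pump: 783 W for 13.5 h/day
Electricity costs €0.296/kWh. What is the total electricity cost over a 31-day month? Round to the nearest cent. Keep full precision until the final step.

LED light strip: 24.9 W × 8.99 h × 31 d = 6,939 Wh = 6.939 kWh
washing machine: 914.6 W × 2.6 h × 31 d = 73,717 Wh = 73.72 kWh
television: 210.6 W × 0.70 h × 31 d = 4,570 Wh = 4.57 kWh
electric kettle: 1720 W × 11 h × 31 d = 586,520 Wh = 586.5 kWh
pool pump: 783 W × 13.5 h × 31 d = 327,686 Wh = 327.7 kWh
Total energy = 6.939 + 73.72 + 4.57 + 586.5 + 327.7 = 999.4 kWh
Cost = 999.4 kWh × €0.296 = €295.83

€295.83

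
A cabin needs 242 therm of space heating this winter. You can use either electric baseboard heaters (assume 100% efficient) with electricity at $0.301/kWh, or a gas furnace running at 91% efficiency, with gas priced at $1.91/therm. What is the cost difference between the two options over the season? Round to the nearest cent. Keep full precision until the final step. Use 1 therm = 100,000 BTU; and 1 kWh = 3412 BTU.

$1626.94

Heat load = 242 therm × 100,000 = 24,200,000 BTU
Gas: input = 24,200,000 / 0.91 = 26,593,407 BTU = 265.9 therm → 265.9 × $1.91 = $507.93
Electric: 24,200,000 BTU / 3412 = 7,093 kWh → × $0.301 = $2,134.88
Difference = |$507.93 − $2,134.88| = $1,626.94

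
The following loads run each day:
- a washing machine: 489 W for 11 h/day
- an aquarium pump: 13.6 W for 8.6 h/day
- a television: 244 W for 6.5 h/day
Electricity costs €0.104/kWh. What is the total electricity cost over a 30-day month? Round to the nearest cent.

washing machine: 489 W × 11 h × 30 d = 161,370 Wh = 161.4 kWh
aquarium pump: 13.6 W × 8.6 h × 30 d = 3,509 Wh = 3.509 kWh
television: 244 W × 6.5 h × 30 d = 47,580 Wh = 47.58 kWh
Total energy = 161.4 + 3.509 + 47.58 = 212.5 kWh
Cost = 212.5 kWh × €0.104 = €22.10

€22.10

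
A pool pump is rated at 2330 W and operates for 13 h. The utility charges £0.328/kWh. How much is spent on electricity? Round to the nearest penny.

£9.94

Energy = 2330 W × 13 h = 30,290 Wh = 30.29 kWh
Cost = 30.29 kWh × £0.328/kWh = £9.94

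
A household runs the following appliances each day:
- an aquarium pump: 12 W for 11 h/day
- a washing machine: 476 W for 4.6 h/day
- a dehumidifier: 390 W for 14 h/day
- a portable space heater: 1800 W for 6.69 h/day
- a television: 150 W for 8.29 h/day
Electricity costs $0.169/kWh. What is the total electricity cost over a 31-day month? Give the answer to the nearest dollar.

$110

aquarium pump: 12 W × 11 h × 31 d = 4,092 Wh = 4.092 kWh
washing machine: 476 W × 4.6 h × 31 d = 67,878 Wh = 67.88 kWh
dehumidifier: 390 W × 14 h × 31 d = 169,260 Wh = 169.3 kWh
portable space heater: 1800 W × 6.69 h × 31 d = 373,302 Wh = 373.3 kWh
television: 150 W × 8.29 h × 31 d = 38,548 Wh = 38.55 kWh
Total energy = 4.092 + 67.88 + 169.3 + 373.3 + 38.55 = 653.1 kWh
Cost = 653.1 kWh × $0.169 = $110.37 ≈ $110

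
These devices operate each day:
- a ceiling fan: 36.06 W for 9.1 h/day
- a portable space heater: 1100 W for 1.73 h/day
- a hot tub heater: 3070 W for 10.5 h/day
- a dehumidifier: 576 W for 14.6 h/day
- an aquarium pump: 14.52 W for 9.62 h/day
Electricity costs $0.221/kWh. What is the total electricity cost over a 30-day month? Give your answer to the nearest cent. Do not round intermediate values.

$285.19

ceiling fan: 36.06 W × 9.1 h × 30 d = 9,844 Wh = 9.844 kWh
portable space heater: 1100 W × 1.73 h × 30 d = 57,090 Wh = 57.09 kWh
hot tub heater: 3070 W × 10.5 h × 30 d = 967,050 Wh = 967 kWh
dehumidifier: 576 W × 14.6 h × 30 d = 252,288 Wh = 252.3 kWh
aquarium pump: 14.52 W × 9.62 h × 30 d = 4,190 Wh = 4.19 kWh
Total energy = 9.844 + 57.09 + 967 + 252.3 + 4.19 = 1,290 kWh
Cost = 1,290 kWh × $0.221 = $285.19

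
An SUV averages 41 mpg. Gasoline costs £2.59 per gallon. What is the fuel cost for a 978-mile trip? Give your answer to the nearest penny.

£61.78

Fuel = 978 mi / 41 mpg = 23.85 gal
Cost = 23.85 gal × £2.59/gal = £61.78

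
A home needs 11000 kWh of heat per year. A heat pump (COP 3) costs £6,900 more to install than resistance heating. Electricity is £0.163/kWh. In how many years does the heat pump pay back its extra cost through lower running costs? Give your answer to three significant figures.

Resistance: 11000 kWh × £0.163 = £1,793.00/yr
Heat pump: 11000 / 3 = 3667 kWh in → × £0.163 = £597.67/yr
Annual savings = £1,195.33
Payback = £6,900 / £1,195.33 = 5.77 years

5.77 years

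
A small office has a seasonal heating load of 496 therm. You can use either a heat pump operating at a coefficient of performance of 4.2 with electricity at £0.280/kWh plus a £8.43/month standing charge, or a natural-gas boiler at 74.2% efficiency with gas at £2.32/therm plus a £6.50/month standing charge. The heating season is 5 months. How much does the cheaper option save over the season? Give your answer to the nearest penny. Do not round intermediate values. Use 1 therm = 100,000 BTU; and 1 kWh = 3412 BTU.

Heat load = 496 therm × 100,000 = 49,600,000 BTU
Gas: input = 49,600,000 / 0.742 = 66,846,361 BTU = 668.5 therm → 668.5 × £2.32 = £1,550.84; + 5 × £6.50 standing = £1,583.34
Heat pump: 49,600,000 BTU / 3412 = 14,540 kWh heat; / 4.2 = 3,461 kWh in → × £0.280 = £969.13; + 5 × £8.43 standing = £1,011.28
Difference = |£1,583.34 − £1,011.28| = £572.06

£572.06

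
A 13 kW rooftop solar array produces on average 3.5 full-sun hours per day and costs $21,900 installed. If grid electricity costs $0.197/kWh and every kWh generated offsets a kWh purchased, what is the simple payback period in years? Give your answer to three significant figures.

Daily generation = 13 kW × 3.5 h = 45.5 kWh
Annual generation = 45.5 × 365 = 16608 kWh
Annual savings = 16608 × $0.197 = $3,271.68
Payback = $21,900 / $3,271.68 = 6.69 years

6.69 years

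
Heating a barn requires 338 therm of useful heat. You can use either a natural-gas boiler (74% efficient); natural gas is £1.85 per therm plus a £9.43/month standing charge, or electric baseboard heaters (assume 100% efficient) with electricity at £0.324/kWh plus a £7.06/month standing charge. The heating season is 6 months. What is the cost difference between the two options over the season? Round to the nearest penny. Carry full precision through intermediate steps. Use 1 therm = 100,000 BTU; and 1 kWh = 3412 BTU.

Heat load = 338 therm × 100,000 = 33,800,000 BTU
Gas: input = 33,800,000 / 0.74 = 45,675,676 BTU = 456.8 therm → 456.8 × £1.85 = £845.00; + 6 × £9.43 standing = £901.58
Electric: 33,800,000 BTU / 3412 = 9,906 kWh → × £0.324 = £3,209.61; + 6 × £7.06 standing = £3,251.97
Difference = |£901.58 − £3,251.97| = £2,350.39

£2350.39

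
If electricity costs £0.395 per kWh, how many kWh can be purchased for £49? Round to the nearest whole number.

124 kWh

£49 / £0.395 per kWh = 124.1 kWh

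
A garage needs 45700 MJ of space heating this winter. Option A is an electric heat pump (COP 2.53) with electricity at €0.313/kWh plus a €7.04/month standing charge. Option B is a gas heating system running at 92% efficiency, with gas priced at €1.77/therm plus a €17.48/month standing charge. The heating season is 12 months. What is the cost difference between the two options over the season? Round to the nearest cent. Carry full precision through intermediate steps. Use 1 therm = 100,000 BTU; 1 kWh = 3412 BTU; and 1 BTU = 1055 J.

€611.98

Heat load = 45700 MJ = 45,700,000,000 J / 1055 = 43,317,536 BTU
Gas: input = 43,317,536 / 0.92 = 47,084,278 BTU = 470.8 therm → 470.8 × €1.77 = €833.39; + 12 × €17.48 standing = €1,043.15
Heat pump: 43,317,536 BTU / 3412 = 12,700 kWh heat; / 2.53 = 5,018 kWh in → × €0.313 = €1,570.65; + 12 × €7.04 standing = €1,655.13
Difference = |€1,043.15 − €1,655.13| = €611.98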